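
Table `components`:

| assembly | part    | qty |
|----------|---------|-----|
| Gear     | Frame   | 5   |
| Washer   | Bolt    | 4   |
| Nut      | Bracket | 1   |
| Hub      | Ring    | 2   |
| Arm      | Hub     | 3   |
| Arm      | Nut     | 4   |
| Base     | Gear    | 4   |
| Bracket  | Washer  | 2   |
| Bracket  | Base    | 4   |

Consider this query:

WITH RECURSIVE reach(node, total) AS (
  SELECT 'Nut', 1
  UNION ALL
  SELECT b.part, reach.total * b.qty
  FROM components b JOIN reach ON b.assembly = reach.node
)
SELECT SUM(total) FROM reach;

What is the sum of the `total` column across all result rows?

112

Base: (Nut, total=1).
Iteration 1: components of {Nut} -> Bracket = 1*1 = 1.
Iteration 2: components of {Bracket} -> Base = 1*4 = 4, Washer = 1*2 = 2.
Iteration 3: components of {Base,Washer} -> Bolt = 2*4 = 8, Gear = 4*4 = 16.
Iteration 4: components of {Bolt,Gear} -> Frame = 16*5 = 80.
Iteration 5: no further components; recursion stops.
SUM(total) = 1 + 1 + 2 + 4 + 8 + 16 + 80 = 112.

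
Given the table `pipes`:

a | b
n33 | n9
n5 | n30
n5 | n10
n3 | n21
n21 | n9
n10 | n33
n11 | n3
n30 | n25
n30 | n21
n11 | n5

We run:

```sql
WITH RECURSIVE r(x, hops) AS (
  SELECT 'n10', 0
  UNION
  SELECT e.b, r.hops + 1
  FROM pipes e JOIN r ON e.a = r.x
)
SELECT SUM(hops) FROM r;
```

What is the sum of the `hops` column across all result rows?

Base: (n10, hops=0).
Iteration 1: edges from {n10} -> (n33, hops=1).
Iteration 2: edges from {n33} -> (n9, hops=2).
Iteration 3: no outgoing edges from {n9}; recursion stops.
SUM(hops) = 0 + 1 + 2 = 3.

3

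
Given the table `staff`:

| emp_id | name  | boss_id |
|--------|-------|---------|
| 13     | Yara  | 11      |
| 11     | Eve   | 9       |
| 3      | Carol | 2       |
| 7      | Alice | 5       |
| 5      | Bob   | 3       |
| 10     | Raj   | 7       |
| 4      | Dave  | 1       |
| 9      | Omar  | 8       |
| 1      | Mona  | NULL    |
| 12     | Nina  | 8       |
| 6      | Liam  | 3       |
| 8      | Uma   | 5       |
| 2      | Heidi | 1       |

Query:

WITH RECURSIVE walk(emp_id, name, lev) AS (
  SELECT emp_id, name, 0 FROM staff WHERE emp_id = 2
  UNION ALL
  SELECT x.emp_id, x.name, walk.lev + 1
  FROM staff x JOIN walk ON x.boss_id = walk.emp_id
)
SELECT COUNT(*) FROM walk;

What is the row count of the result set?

11

Base: emp_id=2 (Heidi) at lev 0.
Iteration 1: rows with boss_id in {2} -> Carol (id 3, lev 1).
Iteration 2: rows with boss_id in {3} -> Bob (id 5, lev 2), Liam (id 6, lev 2).
Iteration 3: rows with boss_id in {5,6} -> Alice (id 7, lev 3), Uma (id 8, lev 3).
Iteration 4: rows with boss_id in {7,8} -> Omar (id 9, lev 4), Raj (id 10, lev 4), Nina (id 12, lev 4).
Iteration 5: rows with boss_id in {9,10,12} -> Eve (id 11, lev 5).
Iteration 6: rows with boss_id in {11} -> Yara (id 13, lev 6).
Iteration 7: no rows with boss_id in {13}; recursion stops.
Total rows emitted: 11.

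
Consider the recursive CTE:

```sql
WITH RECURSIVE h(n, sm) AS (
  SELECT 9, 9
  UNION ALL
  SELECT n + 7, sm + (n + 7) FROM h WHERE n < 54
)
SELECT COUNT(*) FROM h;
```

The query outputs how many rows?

8

Base: n=9, sm=9.
Iteration 1: 9 < 54 holds -> n = 9 + 7 = 16, sm = 9 + 16 = 25.
Iteration 2: 16 < 54 holds -> n = 16 + 7 = 23, sm = 25 + 23 = 48.
Iteration 3: 23 < 54 holds -> n = 23 + 7 = 30, sm = 48 + 30 = 78.
Iteration 4: 30 < 54 holds -> n = 30 + 7 = 37, sm = 78 + 37 = 115.
Iteration 5: 37 < 54 holds -> n = 37 + 7 = 44, sm = 115 + 44 = 159.
Iteration 6: 44 < 54 holds -> n = 44 + 7 = 51, sm = 159 + 51 = 210.
Iteration 7: 51 < 54 holds -> n = 51 + 7 = 58, sm = 210 + 58 = 268.
Iteration 8: 58 < 54 fails; recursion stops.
Total rows emitted: 8.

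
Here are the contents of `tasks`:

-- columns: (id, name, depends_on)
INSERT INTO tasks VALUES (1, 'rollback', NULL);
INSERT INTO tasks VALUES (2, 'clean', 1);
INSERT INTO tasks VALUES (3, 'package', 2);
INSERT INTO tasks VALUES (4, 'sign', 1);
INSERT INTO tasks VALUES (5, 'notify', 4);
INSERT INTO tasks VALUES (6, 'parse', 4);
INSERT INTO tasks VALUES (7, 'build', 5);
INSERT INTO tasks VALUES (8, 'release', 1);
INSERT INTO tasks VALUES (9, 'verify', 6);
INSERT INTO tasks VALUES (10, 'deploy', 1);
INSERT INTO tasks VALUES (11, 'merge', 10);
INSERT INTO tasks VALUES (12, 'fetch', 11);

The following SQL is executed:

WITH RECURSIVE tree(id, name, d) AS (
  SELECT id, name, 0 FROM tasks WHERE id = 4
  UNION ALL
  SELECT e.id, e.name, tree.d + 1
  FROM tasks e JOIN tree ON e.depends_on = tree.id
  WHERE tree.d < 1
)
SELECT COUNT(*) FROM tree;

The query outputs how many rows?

Base: id=4 (sign) at d 0.
Iteration 1: rows with depends_on in {4} -> notify (id 5, d 1), parse (id 6, d 1).
Iteration 2: d < 1 fails for all current rows; recursion stops.
Total rows emitted: 3.

3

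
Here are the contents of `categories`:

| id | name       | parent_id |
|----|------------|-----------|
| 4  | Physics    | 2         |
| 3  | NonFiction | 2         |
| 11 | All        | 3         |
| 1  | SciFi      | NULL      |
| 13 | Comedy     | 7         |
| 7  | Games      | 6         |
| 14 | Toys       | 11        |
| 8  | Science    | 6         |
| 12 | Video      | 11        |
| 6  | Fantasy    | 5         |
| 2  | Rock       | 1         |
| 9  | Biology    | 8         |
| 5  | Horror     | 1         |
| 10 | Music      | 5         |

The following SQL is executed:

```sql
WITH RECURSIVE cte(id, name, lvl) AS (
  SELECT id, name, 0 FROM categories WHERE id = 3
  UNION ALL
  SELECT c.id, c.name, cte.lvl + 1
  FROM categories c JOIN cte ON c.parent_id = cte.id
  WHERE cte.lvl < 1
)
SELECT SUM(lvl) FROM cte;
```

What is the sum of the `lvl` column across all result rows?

Base: id=3 (NonFiction) at lvl 0.
Iteration 1: rows with parent_id in {3} -> All (id 11, lvl 1).
Iteration 2: lvl < 1 fails for all current rows; recursion stops.
SUM(lvl) = 0 + 1 = 1.

1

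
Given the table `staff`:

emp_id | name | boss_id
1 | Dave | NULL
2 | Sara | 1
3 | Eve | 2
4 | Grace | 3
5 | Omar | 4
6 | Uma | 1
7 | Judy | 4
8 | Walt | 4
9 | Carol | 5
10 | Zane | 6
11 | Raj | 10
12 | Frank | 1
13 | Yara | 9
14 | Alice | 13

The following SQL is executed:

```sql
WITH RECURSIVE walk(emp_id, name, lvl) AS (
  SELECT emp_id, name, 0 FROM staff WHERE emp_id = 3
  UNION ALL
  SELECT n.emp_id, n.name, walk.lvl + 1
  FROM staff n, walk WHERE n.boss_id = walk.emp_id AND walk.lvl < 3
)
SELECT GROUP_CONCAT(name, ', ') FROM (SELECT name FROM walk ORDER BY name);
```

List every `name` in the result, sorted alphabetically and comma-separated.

Carol, Eve, Grace, Judy, Omar, Walt

Base: emp_id=3 (Eve) at lvl 0.
Iteration 1: rows with boss_id in {3} -> Grace (id 4, lvl 1).
Iteration 2: rows with boss_id in {4} -> Omar (id 5, lvl 2), Judy (id 7, lvl 2), Walt (id 8, lvl 2).
Iteration 3: rows with boss_id in {5,7,8} -> Carol (id 9, lvl 3).
Iteration 4: lvl < 3 fails for all current rows; recursion stops.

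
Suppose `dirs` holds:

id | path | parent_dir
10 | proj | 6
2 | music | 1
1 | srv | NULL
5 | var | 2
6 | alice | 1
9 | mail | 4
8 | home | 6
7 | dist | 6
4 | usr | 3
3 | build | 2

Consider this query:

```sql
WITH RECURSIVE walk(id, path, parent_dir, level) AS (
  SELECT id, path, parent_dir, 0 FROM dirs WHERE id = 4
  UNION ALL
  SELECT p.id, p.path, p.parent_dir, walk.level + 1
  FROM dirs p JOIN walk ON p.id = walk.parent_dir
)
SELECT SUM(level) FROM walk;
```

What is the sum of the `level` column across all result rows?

Base: id=4 (usr), parent_dir=3, level 0.
Iteration 1: join on id=3 -> build (id 3, parent_dir=2, level 1).
Iteration 2: join on id=2 -> music (id 2, parent_dir=1, level 2).
Iteration 3: join on id=1 -> srv (id 1, parent_dir=NULL, level 3).
Iteration 4: parent_dir is NULL; no match; recursion stops.
SUM(level) = 0 + 1 + 2 + 3 = 6.

6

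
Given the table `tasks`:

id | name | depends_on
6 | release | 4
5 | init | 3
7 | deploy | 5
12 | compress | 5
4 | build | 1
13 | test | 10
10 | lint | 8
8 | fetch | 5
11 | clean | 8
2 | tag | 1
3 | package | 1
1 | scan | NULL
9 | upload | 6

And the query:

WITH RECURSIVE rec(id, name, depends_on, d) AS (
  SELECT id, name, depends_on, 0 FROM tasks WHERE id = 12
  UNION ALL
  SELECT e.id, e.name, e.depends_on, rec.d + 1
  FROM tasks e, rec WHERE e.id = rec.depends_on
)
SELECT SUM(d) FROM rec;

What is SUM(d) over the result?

6

Base: id=12 (compress), depends_on=5, d 0.
Iteration 1: join on id=5 -> init (id 5, depends_on=3, d 1).
Iteration 2: join on id=3 -> package (id 3, depends_on=1, d 2).
Iteration 3: join on id=1 -> scan (id 1, depends_on=NULL, d 3).
Iteration 4: depends_on is NULL; no match; recursion stops.
SUM(d) = 0 + 1 + 2 + 3 = 6.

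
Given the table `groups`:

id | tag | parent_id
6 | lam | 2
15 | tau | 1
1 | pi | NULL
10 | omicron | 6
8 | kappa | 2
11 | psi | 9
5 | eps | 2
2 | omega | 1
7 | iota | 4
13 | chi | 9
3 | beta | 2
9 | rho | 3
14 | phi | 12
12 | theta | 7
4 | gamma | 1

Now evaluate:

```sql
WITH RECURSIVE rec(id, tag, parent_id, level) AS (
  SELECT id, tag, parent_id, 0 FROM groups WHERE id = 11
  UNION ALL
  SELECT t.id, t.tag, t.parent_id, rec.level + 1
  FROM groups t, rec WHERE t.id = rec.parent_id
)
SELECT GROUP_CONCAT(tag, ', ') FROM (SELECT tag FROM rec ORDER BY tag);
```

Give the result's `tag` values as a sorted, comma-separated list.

Base: id=11 (psi), parent_id=9, level 0.
Iteration 1: join on id=9 -> rho (id 9, parent_id=3, level 1).
Iteration 2: join on id=3 -> beta (id 3, parent_id=2, level 2).
Iteration 3: join on id=2 -> omega (id 2, parent_id=1, level 3).
Iteration 4: join on id=1 -> pi (id 1, parent_id=NULL, level 4).
Iteration 5: parent_id is NULL; no match; recursion stops.

beta, omega, pi, psi, rho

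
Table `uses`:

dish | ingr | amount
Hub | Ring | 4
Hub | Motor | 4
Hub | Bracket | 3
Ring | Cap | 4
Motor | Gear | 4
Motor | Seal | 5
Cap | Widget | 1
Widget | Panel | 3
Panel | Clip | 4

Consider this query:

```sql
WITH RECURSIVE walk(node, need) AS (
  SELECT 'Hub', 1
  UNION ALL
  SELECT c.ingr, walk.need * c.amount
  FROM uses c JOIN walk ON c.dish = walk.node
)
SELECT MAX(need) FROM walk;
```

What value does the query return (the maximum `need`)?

192

Base: (Hub, need=1).
Iteration 1: components of {Hub} -> Bracket = 1*3 = 3, Motor = 1*4 = 4, Ring = 1*4 = 4.
Iteration 2: components of {Bracket,Motor,Ring} -> Cap = 4*4 = 16, Gear = 4*4 = 16, Seal = 4*5 = 20.
Iteration 3: components of {Cap,Gear,Seal} -> Widget = 16*1 = 16.
Iteration 4: components of {Widget} -> Panel = 16*3 = 48.
Iteration 5: components of {Panel} -> Clip = 48*4 = 192.
Iteration 6: no further components; recursion stops.
need values: 1, 4, 4, 3, 16, 16, 20, 16, 48, 192; the maximum is 192.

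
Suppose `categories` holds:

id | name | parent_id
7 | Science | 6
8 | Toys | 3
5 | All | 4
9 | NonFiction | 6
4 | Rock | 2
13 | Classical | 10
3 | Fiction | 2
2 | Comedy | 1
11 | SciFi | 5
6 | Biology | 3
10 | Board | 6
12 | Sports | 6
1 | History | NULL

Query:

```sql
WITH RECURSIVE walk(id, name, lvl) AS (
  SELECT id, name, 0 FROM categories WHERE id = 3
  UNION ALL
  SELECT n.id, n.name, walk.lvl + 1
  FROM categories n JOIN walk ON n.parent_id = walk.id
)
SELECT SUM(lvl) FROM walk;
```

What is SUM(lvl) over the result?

13

Base: id=3 (Fiction) at lvl 0.
Iteration 1: rows with parent_id in {3} -> Biology (id 6, lvl 1), Toys (id 8, lvl 1).
Iteration 2: rows with parent_id in {6,8} -> Science (id 7, lvl 2), NonFiction (id 9, lvl 2), Board (id 10, lvl 2), Sports (id 12, lvl 2).
Iteration 3: rows with parent_id in {7,9,10,12} -> Classical (id 13, lvl 3).
Iteration 4: no rows with parent_id in {13}; recursion stops.
SUM(lvl) = 0 + 1 + 1 + 2 + 2 + 2 + 2 + 3 = 13.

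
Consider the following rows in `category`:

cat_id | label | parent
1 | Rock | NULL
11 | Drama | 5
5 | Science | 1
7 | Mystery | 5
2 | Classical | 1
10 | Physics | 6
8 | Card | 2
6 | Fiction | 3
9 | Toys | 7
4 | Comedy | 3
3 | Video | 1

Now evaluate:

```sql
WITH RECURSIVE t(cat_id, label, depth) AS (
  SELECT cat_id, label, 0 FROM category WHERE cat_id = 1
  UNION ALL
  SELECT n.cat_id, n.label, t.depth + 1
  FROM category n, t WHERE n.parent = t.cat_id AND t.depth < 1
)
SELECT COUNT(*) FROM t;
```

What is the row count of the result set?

Base: cat_id=1 (Rock) at depth 0.
Iteration 1: rows with parent in {1} -> Classical (id 2, depth 1), Video (id 3, depth 1), Science (id 5, depth 1).
Iteration 2: depth < 1 fails for all current rows; recursion stops.
Total rows emitted: 4.

4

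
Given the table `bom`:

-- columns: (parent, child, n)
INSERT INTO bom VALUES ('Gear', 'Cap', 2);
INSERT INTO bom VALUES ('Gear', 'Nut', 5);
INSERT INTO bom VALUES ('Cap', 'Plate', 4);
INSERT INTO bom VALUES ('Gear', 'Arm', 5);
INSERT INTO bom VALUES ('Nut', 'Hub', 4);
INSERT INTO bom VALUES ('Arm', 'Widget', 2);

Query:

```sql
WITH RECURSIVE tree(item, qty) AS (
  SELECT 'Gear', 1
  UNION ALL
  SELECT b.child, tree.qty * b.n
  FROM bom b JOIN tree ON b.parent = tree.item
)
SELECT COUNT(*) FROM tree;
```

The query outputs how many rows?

Base: (Gear, qty=1).
Iteration 1: components of {Gear} -> Arm = 1*5 = 5, Cap = 1*2 = 2, Nut = 1*5 = 5.
Iteration 2: components of {Arm,Cap,Nut} -> Hub = 5*4 = 20, Plate = 2*4 = 8, Widget = 5*2 = 10.
Iteration 3: no further components; recursion stops.
Total rows emitted: 7.

7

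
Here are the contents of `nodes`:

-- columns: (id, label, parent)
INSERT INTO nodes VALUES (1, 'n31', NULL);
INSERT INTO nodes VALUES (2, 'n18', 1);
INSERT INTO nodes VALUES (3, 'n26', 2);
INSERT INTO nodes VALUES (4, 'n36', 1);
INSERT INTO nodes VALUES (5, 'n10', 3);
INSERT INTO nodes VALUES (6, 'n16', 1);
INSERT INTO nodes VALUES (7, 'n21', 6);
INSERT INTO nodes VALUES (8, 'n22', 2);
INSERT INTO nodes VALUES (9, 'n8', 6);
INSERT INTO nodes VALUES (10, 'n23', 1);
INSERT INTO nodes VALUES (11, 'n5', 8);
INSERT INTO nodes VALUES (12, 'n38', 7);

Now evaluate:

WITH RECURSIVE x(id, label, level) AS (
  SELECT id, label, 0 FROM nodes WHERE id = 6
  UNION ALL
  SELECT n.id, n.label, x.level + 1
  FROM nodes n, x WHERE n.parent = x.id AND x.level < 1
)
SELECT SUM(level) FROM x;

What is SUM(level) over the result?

Base: id=6 (n16) at level 0.
Iteration 1: rows with parent in {6} -> n21 (id 7, level 1), n8 (id 9, level 1).
Iteration 2: level < 1 fails for all current rows; recursion stops.
SUM(level) = 0 + 1 + 1 = 2.

2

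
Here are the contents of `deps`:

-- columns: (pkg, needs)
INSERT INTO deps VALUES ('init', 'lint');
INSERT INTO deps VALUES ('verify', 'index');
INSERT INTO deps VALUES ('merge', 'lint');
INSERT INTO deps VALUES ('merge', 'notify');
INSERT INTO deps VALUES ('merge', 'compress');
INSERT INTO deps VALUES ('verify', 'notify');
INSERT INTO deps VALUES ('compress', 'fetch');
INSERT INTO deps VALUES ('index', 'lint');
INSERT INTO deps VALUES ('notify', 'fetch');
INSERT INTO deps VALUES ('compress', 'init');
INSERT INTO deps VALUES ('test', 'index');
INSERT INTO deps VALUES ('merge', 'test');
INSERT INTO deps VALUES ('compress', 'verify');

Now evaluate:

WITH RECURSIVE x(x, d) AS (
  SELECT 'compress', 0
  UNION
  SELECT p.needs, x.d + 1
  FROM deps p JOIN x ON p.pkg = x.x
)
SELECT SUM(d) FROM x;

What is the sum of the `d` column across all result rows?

15

Base: (compress, d=0).
Iteration 1: edges from {compress} -> (fetch, d=1), (init, d=1), (verify, d=1).
Iteration 2: edges from {fetch,init,verify} -> (index, d=2), (lint, d=2), (notify, d=2).
Iteration 3: edges from {index,lint,notify} -> (fetch, d=3), (lint, d=3).
Iteration 4: no outgoing edges from {fetch,lint}; recursion stops.
SUM(d) = 0 + 1 + 1 + 1 + 2 + 2 + 2 + 3 + 3 = 15.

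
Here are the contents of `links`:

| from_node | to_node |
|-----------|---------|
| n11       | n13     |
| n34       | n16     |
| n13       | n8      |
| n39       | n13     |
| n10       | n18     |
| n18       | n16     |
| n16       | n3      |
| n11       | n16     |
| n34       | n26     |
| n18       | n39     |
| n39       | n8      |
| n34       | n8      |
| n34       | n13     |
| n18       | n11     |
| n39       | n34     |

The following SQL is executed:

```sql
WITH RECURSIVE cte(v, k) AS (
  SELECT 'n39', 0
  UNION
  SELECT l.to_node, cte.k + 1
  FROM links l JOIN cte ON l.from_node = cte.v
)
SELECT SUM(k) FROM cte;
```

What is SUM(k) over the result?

Base: (n39, k=0).
Iteration 1: edges from {n39} -> (n13, k=1), (n34, k=1), (n8, k=1).
Iteration 2: edges from {n13,n34,n8} -> (n13, k=2), (n16, k=2), (n26, k=2), (n8, k=2). [UNION drops 1 duplicate row(s)]
Iteration 3: edges from {n13,n16,n26,n8} -> (n3, k=3), (n8, k=3).
Iteration 4: no outgoing edges from {n3,n8}; recursion stops.
SUM(k) = 0 + 1 + 1 + 1 + 2 + 2 + 2 + 2 + 3 + 3 = 17.

17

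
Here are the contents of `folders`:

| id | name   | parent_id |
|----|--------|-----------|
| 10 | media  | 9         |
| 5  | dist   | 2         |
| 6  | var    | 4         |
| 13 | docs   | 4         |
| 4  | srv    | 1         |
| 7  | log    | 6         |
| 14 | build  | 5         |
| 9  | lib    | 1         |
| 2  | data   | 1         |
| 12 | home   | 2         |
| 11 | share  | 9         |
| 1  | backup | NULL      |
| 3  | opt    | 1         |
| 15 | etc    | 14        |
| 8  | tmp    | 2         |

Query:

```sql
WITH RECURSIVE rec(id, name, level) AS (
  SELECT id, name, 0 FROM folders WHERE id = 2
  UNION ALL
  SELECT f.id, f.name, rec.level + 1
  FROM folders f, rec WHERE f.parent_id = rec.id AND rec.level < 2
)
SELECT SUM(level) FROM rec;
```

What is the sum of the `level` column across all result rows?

Base: id=2 (data) at level 0.
Iteration 1: rows with parent_id in {2} -> dist (id 5, level 1), tmp (id 8, level 1), home (id 12, level 1).
Iteration 2: rows with parent_id in {5,8,12} -> build (id 14, level 2).
Iteration 3: level < 2 fails for all current rows; recursion stops.
SUM(level) = 0 + 1 + 1 + 1 + 2 = 5.

5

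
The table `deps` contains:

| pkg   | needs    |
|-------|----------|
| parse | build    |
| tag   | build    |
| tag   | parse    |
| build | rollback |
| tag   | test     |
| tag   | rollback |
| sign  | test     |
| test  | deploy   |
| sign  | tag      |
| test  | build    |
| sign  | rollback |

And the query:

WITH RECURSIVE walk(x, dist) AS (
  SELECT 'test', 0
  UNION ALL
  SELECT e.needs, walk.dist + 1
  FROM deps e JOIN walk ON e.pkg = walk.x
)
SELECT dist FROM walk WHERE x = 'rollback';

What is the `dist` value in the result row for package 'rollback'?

Base: (test, dist=0).
Iteration 1: edges from {test} -> (build, dist=1), (deploy, dist=1).
Iteration 2: edges from {build,deploy} -> (rollback, dist=2).
Iteration 3: no outgoing edges from {rollback}; recursion stops.

2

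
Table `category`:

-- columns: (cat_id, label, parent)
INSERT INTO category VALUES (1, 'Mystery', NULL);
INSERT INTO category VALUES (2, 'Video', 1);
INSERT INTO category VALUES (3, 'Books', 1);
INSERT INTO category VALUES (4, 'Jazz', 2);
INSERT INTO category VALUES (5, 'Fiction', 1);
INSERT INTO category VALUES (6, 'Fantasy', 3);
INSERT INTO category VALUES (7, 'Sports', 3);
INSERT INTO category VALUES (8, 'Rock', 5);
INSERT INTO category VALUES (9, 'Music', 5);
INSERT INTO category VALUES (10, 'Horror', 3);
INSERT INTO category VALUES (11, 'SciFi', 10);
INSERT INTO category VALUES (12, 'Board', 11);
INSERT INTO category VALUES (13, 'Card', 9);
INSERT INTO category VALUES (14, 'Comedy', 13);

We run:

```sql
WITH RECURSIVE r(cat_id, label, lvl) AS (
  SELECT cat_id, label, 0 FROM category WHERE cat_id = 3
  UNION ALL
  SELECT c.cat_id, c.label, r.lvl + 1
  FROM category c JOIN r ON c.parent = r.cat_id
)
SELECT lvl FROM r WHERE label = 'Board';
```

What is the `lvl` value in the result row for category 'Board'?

Base: cat_id=3 (Books) at lvl 0.
Iteration 1: rows with parent in {3} -> Fantasy (id 6, lvl 1), Sports (id 7, lvl 1), Horror (id 10, lvl 1).
Iteration 2: rows with parent in {6,7,10} -> SciFi (id 11, lvl 2).
Iteration 3: rows with parent in {11} -> Board (id 12, lvl 3).
Iteration 4: no rows with parent in {12}; recursion stops.

3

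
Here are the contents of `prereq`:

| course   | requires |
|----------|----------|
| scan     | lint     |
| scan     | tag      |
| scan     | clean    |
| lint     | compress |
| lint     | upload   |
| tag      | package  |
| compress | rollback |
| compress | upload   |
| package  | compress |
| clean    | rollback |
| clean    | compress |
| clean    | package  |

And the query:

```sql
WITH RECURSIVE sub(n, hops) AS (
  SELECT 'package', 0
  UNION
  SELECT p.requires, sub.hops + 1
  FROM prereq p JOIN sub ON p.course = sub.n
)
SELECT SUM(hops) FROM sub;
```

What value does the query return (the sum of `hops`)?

5

Base: (package, hops=0).
Iteration 1: edges from {package} -> (compress, hops=1).
Iteration 2: edges from {compress} -> (rollback, hops=2), (upload, hops=2).
Iteration 3: no outgoing edges from {rollback,upload}; recursion stops.
SUM(hops) = 0 + 1 + 2 + 2 = 5.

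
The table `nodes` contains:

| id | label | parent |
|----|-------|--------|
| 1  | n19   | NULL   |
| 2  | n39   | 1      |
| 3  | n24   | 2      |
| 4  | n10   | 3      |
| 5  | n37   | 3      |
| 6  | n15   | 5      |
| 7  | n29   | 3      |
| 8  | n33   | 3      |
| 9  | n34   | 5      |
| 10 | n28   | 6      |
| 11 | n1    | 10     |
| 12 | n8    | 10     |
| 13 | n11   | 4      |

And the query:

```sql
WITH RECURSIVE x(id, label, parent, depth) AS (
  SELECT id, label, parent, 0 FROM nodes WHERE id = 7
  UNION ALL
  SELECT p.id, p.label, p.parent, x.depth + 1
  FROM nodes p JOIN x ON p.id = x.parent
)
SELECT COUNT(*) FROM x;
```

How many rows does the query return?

Base: id=7 (n29), parent=3, depth 0.
Iteration 1: join on id=3 -> n24 (id 3, parent=2, depth 1).
Iteration 2: join on id=2 -> n39 (id 2, parent=1, depth 2).
Iteration 3: join on id=1 -> n19 (id 1, parent=NULL, depth 3).
Iteration 4: parent is NULL; no match; recursion stops.
Total rows emitted: 4.

4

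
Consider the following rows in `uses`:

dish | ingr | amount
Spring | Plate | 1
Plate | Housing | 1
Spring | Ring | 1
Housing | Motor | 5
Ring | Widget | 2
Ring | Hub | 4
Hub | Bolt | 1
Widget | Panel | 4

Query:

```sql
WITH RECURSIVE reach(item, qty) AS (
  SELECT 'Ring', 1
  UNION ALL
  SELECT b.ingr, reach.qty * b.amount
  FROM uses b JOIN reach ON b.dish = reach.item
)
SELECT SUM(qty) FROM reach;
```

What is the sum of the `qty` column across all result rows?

19

Base: (Ring, qty=1).
Iteration 1: components of {Ring} -> Hub = 1*4 = 4, Widget = 1*2 = 2.
Iteration 2: components of {Hub,Widget} -> Bolt = 4*1 = 4, Panel = 2*4 = 8.
Iteration 3: no further components; recursion stops.
SUM(qty) = 1 + 2 + 4 + 8 + 4 = 19.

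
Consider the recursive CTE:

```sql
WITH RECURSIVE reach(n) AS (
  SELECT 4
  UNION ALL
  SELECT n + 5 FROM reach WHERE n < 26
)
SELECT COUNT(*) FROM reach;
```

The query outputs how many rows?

Base: n=4.
Iteration 1: 4 < 26 holds -> n = 4 + 5 = 9.
Iteration 2: 9 < 26 holds -> n = 9 + 5 = 14.
Iteration 3: 14 < 26 holds -> n = 14 + 5 = 19.
Iteration 4: 19 < 26 holds -> n = 19 + 5 = 24.
Iteration 5: 24 < 26 holds -> n = 24 + 5 = 29.
Iteration 6: 29 < 26 fails; recursion stops.
Total rows emitted: 6.

6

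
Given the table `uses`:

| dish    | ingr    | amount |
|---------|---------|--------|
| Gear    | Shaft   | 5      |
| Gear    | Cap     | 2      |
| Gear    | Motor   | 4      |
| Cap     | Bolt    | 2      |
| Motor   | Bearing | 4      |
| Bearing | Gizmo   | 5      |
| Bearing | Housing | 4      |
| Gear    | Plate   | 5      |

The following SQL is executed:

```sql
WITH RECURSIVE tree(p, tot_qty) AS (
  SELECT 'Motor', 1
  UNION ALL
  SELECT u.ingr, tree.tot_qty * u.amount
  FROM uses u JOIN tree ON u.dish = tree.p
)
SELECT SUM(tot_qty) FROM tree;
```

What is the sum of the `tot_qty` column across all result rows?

Base: (Motor, tot_qty=1).
Iteration 1: components of {Motor} -> Bearing = 1*4 = 4.
Iteration 2: components of {Bearing} -> Gizmo = 4*5 = 20, Housing = 4*4 = 16.
Iteration 3: no further components; recursion stops.
SUM(tot_qty) = 1 + 4 + 20 + 16 = 41.

41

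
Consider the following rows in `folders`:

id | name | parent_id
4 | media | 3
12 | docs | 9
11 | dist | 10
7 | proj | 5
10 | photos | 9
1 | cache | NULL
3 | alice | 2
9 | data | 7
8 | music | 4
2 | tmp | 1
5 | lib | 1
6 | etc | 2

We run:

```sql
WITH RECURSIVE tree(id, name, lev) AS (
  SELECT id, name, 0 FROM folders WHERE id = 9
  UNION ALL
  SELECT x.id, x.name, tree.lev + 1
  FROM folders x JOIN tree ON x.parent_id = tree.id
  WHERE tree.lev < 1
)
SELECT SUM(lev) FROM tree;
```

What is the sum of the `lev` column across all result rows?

Base: id=9 (data) at lev 0.
Iteration 1: rows with parent_id in {9} -> photos (id 10, lev 1), docs (id 12, lev 1).
Iteration 2: lev < 1 fails for all current rows; recursion stops.
SUM(lev) = 0 + 1 + 1 = 2.

2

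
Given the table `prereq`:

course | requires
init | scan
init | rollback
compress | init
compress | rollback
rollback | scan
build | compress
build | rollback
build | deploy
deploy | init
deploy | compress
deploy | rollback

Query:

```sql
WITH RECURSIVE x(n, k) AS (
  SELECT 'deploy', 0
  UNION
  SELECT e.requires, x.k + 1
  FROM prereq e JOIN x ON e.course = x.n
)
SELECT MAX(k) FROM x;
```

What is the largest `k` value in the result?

Base: (deploy, k=0).
Iteration 1: edges from {deploy} -> (compress, k=1), (init, k=1), (rollback, k=1).
Iteration 2: edges from {compress,init,rollback} -> (init, k=2), (rollback, k=2), (scan, k=2). [UNION drops 2 duplicate row(s)]
Iteration 3: edges from {init,rollback,scan} -> (rollback, k=3), (scan, k=3). [UNION drops 1 duplicate row(s)]
Iteration 4: edges from {rollback,scan} -> (scan, k=4).
Iteration 5: no outgoing edges from {scan}; recursion stops.
k values: 0, 1, 1, 1, 2, 2, 2, 3, 3, 4; the maximum is 4.

4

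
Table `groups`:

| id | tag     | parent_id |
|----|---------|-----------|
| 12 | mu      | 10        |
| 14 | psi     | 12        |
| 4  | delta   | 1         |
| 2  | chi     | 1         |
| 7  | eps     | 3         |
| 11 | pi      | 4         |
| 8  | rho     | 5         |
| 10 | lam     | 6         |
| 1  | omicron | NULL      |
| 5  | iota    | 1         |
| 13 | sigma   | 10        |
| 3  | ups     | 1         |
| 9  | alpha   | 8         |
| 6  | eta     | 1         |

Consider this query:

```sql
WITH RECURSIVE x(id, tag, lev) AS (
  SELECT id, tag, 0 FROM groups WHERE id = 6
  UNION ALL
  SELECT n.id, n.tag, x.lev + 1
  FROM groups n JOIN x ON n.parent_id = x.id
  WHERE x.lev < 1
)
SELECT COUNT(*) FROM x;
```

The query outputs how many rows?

2

Base: id=6 (eta) at lev 0.
Iteration 1: rows with parent_id in {6} -> lam (id 10, lev 1).
Iteration 2: lev < 1 fails for all current rows; recursion stops.
Total rows emitted: 2.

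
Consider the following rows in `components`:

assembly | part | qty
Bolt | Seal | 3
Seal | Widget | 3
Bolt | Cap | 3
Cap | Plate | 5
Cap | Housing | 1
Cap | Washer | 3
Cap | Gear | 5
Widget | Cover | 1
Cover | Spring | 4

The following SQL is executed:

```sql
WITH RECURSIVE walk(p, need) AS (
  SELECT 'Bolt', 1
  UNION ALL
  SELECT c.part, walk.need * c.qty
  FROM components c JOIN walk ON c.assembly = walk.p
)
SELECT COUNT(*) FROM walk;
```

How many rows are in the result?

Base: (Bolt, need=1).
Iteration 1: components of {Bolt} -> Cap = 1*3 = 3, Seal = 1*3 = 3.
Iteration 2: components of {Cap,Seal} -> Gear = 3*5 = 15, Housing = 3*1 = 3, Plate = 3*5 = 15, Washer = 3*3 = 9, Widget = 3*3 = 9.
Iteration 3: components of {Gear,Housing,Plate,Washer,Widget} -> Cover = 9*1 = 9.
Iteration 4: components of {Cover} -> Spring = 9*4 = 36.
Iteration 5: no further components; recursion stops.
Total rows emitted: 10.

10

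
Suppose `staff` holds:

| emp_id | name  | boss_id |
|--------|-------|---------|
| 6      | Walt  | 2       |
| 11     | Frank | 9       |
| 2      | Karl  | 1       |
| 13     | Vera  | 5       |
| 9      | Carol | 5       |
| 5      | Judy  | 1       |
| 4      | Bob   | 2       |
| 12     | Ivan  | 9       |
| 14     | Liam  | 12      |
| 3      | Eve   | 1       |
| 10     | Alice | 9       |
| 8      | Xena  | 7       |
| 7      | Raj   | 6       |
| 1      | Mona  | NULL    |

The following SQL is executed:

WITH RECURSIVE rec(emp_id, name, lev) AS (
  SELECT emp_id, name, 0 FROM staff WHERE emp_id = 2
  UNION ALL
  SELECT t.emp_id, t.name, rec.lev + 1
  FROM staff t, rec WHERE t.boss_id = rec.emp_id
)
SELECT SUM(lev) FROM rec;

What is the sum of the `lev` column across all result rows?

Base: emp_id=2 (Karl) at lev 0.
Iteration 1: rows with boss_id in {2} -> Bob (id 4, lev 1), Walt (id 6, lev 1).
Iteration 2: rows with boss_id in {4,6} -> Raj (id 7, lev 2).
Iteration 3: rows with boss_id in {7} -> Xena (id 8, lev 3).
Iteration 4: no rows with boss_id in {8}; recursion stops.
SUM(lev) = 0 + 1 + 1 + 2 + 3 = 7.

7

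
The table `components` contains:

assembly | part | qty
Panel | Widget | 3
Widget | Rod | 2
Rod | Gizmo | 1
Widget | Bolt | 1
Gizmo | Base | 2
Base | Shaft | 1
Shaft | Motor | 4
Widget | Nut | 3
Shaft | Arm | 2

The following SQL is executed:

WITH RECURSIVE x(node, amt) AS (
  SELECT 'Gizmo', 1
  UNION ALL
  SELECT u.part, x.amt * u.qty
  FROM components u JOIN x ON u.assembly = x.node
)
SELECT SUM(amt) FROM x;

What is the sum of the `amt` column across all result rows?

Base: (Gizmo, amt=1).
Iteration 1: components of {Gizmo} -> Base = 1*2 = 2.
Iteration 2: components of {Base} -> Shaft = 2*1 = 2.
Iteration 3: components of {Shaft} -> Arm = 2*2 = 4, Motor = 2*4 = 8.
Iteration 4: no further components; recursion stops.
SUM(amt) = 1 + 2 + 2 + 8 + 4 = 17.

17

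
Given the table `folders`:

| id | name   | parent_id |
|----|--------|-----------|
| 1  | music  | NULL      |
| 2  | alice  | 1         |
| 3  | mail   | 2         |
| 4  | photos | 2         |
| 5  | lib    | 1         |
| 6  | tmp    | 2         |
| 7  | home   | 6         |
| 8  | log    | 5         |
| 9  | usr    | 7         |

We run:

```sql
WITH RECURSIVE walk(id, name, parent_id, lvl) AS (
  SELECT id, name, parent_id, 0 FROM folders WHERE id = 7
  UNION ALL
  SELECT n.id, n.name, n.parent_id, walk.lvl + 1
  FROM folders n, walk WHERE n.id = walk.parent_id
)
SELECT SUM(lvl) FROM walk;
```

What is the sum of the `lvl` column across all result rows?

Base: id=7 (home), parent_id=6, lvl 0.
Iteration 1: join on id=6 -> tmp (id 6, parent_id=2, lvl 1).
Iteration 2: join on id=2 -> alice (id 2, parent_id=1, lvl 2).
Iteration 3: join on id=1 -> music (id 1, parent_id=NULL, lvl 3).
Iteration 4: parent_id is NULL; no match; recursion stops.
SUM(lvl) = 0 + 1 + 2 + 3 = 6.

6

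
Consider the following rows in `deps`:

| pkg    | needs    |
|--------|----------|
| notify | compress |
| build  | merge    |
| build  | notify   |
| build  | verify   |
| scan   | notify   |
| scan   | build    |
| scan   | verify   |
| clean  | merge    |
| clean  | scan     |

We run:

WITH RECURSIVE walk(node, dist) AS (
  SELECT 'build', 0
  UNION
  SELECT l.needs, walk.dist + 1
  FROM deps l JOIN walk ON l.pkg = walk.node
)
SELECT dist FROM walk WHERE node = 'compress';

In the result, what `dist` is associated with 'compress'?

2

Base: (build, dist=0).
Iteration 1: edges from {build} -> (merge, dist=1), (notify, dist=1), (verify, dist=1).
Iteration 2: edges from {merge,notify,verify} -> (compress, dist=2).
Iteration 3: no outgoing edges from {compress}; recursion stops.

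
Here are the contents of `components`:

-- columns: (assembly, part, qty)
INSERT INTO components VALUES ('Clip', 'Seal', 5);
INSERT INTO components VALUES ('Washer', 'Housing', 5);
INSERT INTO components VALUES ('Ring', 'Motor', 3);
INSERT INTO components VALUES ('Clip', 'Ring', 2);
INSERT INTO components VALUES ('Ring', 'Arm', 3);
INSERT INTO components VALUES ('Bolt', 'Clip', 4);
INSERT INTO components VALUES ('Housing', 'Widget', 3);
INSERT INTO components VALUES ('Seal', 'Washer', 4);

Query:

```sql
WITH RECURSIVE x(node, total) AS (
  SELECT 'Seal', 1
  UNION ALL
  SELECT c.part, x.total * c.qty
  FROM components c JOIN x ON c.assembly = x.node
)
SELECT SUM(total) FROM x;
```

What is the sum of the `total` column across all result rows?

Base: (Seal, total=1).
Iteration 1: components of {Seal} -> Washer = 1*4 = 4.
Iteration 2: components of {Washer} -> Housing = 4*5 = 20.
Iteration 3: components of {Housing} -> Widget = 20*3 = 60.
Iteration 4: no further components; recursion stops.
SUM(total) = 1 + 4 + 20 + 60 = 85.

85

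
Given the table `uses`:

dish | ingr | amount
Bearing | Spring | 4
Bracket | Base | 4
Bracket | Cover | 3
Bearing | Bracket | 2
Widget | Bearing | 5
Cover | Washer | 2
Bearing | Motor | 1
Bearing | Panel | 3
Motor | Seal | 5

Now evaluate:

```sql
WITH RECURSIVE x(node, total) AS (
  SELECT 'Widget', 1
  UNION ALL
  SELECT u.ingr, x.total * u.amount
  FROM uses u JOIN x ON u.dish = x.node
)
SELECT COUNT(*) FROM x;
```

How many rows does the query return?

10

Base: (Widget, total=1).
Iteration 1: components of {Widget} -> Bearing = 1*5 = 5.
Iteration 2: components of {Bearing} -> Bracket = 5*2 = 10, Motor = 5*1 = 5, Panel = 5*3 = 15, Spring = 5*4 = 20.
Iteration 3: components of {Bracket,Motor,Panel,Spring} -> Base = 10*4 = 40, Cover = 10*3 = 30, Seal = 5*5 = 25.
Iteration 4: components of {Base,Cover,Seal} -> Washer = 30*2 = 60.
Iteration 5: no further components; recursion stops.
Total rows emitted: 10.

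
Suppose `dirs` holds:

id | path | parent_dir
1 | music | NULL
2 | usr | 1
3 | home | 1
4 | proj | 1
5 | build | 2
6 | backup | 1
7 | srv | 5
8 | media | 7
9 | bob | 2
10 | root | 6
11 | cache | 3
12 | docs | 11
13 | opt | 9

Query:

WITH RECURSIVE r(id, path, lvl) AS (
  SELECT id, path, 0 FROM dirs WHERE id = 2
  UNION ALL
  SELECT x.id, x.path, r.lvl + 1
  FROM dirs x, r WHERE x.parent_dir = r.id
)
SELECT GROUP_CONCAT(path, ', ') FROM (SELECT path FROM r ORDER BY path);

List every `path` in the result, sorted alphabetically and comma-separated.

Base: id=2 (usr) at lvl 0.
Iteration 1: rows with parent_dir in {2} -> build (id 5, lvl 1), bob (id 9, lvl 1).
Iteration 2: rows with parent_dir in {5,9} -> srv (id 7, lvl 2), opt (id 13, lvl 2).
Iteration 3: rows with parent_dir in {7,13} -> media (id 8, lvl 3).
Iteration 4: no rows with parent_dir in {8}; recursion stops.

bob, build, media, opt, srv, usr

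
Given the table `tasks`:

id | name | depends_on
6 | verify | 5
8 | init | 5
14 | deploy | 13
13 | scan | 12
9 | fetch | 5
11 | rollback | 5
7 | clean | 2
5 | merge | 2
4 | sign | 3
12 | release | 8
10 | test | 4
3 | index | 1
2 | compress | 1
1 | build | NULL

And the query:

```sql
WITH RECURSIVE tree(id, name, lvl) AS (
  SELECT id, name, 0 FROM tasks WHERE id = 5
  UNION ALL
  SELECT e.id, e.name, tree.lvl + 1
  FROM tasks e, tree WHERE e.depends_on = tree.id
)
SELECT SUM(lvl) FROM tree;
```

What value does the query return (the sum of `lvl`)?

13

Base: id=5 (merge) at lvl 0.
Iteration 1: rows with depends_on in {5} -> verify (id 6, lvl 1), init (id 8, lvl 1), fetch (id 9, lvl 1), rollback (id 11, lvl 1).
Iteration 2: rows with depends_on in {6,8,9,11} -> release (id 12, lvl 2).
Iteration 3: rows with depends_on in {12} -> scan (id 13, lvl 3).
Iteration 4: rows with depends_on in {13} -> deploy (id 14, lvl 4).
Iteration 5: no rows with depends_on in {14}; recursion stops.
SUM(lvl) = 0 + 1 + 1 + 1 + 1 + 2 + 3 + 4 = 13.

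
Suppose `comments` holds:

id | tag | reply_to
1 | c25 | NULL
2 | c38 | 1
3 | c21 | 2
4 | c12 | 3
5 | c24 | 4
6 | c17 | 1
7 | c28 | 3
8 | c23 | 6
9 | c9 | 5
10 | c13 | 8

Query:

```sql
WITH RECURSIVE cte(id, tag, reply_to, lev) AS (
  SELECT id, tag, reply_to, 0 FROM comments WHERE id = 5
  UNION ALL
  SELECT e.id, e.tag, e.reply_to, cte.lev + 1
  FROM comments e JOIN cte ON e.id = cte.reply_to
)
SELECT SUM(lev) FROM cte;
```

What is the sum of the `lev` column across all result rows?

Base: id=5 (c24), reply_to=4, lev 0.
Iteration 1: join on id=4 -> c12 (id 4, reply_to=3, lev 1).
Iteration 2: join on id=3 -> c21 (id 3, reply_to=2, lev 2).
Iteration 3: join on id=2 -> c38 (id 2, reply_to=1, lev 3).
Iteration 4: join on id=1 -> c25 (id 1, reply_to=NULL, lev 4).
Iteration 5: reply_to is NULL; no match; recursion stops.
SUM(lev) = 0 + 1 + 2 + 3 + 4 = 10.

10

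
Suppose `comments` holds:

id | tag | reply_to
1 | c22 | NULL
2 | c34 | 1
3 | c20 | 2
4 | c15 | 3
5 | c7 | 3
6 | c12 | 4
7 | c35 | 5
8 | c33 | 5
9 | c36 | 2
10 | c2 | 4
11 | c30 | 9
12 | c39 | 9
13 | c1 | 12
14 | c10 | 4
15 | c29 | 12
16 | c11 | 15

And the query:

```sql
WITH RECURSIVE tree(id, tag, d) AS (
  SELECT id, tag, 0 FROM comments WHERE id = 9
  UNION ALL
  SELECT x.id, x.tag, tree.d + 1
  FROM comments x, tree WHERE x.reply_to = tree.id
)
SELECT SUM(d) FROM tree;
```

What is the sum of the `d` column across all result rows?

Base: id=9 (c36) at d 0.
Iteration 1: rows with reply_to in {9} -> c30 (id 11, d 1), c39 (id 12, d 1).
Iteration 2: rows with reply_to in {11,12} -> c1 (id 13, d 2), c29 (id 15, d 2).
Iteration 3: rows with reply_to in {13,15} -> c11 (id 16, d 3).
Iteration 4: no rows with reply_to in {16}; recursion stops.
SUM(d) = 0 + 1 + 1 + 2 + 2 + 3 = 9.

9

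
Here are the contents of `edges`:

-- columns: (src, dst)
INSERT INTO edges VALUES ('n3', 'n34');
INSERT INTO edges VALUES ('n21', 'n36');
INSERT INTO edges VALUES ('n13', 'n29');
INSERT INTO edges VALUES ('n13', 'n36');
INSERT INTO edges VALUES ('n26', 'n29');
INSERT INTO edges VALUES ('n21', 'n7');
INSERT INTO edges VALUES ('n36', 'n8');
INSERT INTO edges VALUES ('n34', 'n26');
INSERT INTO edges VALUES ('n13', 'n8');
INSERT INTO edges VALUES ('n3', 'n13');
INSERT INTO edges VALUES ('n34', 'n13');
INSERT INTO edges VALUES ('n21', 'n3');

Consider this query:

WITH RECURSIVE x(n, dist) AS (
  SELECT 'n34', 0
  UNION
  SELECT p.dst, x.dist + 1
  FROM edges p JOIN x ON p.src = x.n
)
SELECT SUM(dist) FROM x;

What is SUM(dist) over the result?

11

Base: (n34, dist=0).
Iteration 1: edges from {n34} -> (n13, dist=1), (n26, dist=1).
Iteration 2: edges from {n13,n26} -> (n29, dist=2), (n36, dist=2), (n8, dist=2). [UNION drops 1 duplicate row(s)]
Iteration 3: edges from {n29,n36,n8} -> (n8, dist=3).
Iteration 4: no outgoing edges from {n8}; recursion stops.
SUM(dist) = 0 + 1 + 1 + 2 + 2 + 2 + 3 = 11.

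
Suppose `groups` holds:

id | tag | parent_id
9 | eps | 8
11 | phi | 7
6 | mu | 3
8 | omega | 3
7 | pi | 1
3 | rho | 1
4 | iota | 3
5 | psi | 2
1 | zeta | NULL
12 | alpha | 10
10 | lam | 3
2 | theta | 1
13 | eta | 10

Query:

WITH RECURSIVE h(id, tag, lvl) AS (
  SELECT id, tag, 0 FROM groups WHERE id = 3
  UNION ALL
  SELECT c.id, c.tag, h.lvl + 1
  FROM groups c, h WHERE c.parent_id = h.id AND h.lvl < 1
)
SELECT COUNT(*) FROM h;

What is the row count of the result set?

Base: id=3 (rho) at lvl 0.
Iteration 1: rows with parent_id in {3} -> iota (id 4, lvl 1), mu (id 6, lvl 1), omega (id 8, lvl 1), lam (id 10, lvl 1).
Iteration 2: lvl < 1 fails for all current rows; recursion stops.
Total rows emitted: 5.

5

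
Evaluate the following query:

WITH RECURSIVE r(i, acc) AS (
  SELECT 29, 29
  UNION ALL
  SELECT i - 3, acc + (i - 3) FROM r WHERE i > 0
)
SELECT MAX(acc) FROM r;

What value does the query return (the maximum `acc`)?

Base: i=29, acc=29.
Iteration 1: 29 > 0 holds -> i = 29 - 3 = 26, acc = 29 + 26 = 55.
Iteration 2: 26 > 0 holds -> i = 26 - 3 = 23, acc = 55 + 23 = 78.
Iteration 3: 23 > 0 holds -> i = 23 - 3 = 20, acc = 78 + 20 = 98.
Iteration 4: 20 > 0 holds -> i = 20 - 3 = 17, acc = 98 + 17 = 115.
Iteration 5: 17 > 0 holds -> i = 17 - 3 = 14, acc = 115 + 14 = 129.
Iteration 6: 14 > 0 holds -> i = 14 - 3 = 11, acc = 129 + 11 = 140.
Iteration 7: 11 > 0 holds -> i = 11 - 3 = 8, acc = 140 + 8 = 148.
Iteration 8: 8 > 0 holds -> i = 8 - 3 = 5, acc = 148 + 5 = 153.
Iteration 9: 5 > 0 holds -> i = 5 - 3 = 2, acc = 153 + 2 = 155.
Iteration 10: 2 > 0 holds -> i = 2 - 3 = -1, acc = 155 + -1 = 154.
Iteration 11: -1 > 0 fails; recursion stops.
acc values: 29, 55, 78, 98, 115, 129, 140, 148, 153, 155, 154; the maximum is 155.

155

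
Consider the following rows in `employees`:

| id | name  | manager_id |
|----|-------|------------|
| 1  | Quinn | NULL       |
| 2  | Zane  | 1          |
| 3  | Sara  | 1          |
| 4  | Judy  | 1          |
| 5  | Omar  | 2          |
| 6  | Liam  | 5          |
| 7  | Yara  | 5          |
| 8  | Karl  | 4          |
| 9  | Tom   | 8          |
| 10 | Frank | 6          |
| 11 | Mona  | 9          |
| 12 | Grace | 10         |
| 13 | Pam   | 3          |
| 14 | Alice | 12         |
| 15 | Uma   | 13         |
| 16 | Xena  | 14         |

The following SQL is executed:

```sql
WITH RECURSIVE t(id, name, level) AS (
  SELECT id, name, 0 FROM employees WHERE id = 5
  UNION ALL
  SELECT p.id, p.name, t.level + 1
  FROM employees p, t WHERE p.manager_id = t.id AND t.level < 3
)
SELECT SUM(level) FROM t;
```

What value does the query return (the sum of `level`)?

7

Base: id=5 (Omar) at level 0.
Iteration 1: rows with manager_id in {5} -> Liam (id 6, level 1), Yara (id 7, level 1).
Iteration 2: rows with manager_id in {6,7} -> Frank (id 10, level 2).
Iteration 3: rows with manager_id in {10} -> Grace (id 12, level 3).
Iteration 4: level < 3 fails for all current rows; recursion stops.
SUM(level) = 0 + 1 + 1 + 2 + 3 = 7.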